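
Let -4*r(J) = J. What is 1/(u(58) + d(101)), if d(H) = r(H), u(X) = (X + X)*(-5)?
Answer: -4/2421 ≈ -0.0016522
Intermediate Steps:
r(J) = -J/4
u(X) = -10*X (u(X) = (2*X)*(-5) = -10*X)
d(H) = -H/4
1/(u(58) + d(101)) = 1/(-10*58 - ¼*101) = 1/(-580 - 101/4) = 1/(-2421/4) = -4/2421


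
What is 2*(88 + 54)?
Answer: 284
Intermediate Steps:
2*(88 + 54) = 2*142 = 284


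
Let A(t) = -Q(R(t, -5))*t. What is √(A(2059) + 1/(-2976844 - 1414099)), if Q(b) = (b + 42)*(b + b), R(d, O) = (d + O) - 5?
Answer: I*√340171505749594299027281/4390943 ≈ 1.3283e+5*I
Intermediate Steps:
R(d, O) = -5 + O + d (R(d, O) = (O + d) - 5 = -5 + O + d)
Q(b) = 2*b*(42 + b) (Q(b) = (42 + b)*(2*b) = 2*b*(42 + b))
A(t) = -2*t*(-10 + t)*(32 + t) (A(t) = -2*(-5 - 5 + t)*(42 + (-5 - 5 + t))*t = -2*(-10 + t)*(42 + (-10 + t))*t = -2*(-10 + t)*(32 + t)*t = -2*t*(-10 + t)*(32 + t))
√(A(2059) + 1/(-2976844 - 1414099)) = √(2*2059*(-32 - 1*2059)*(-10 + 2059) + 1/(-2976844 - 1414099)) = √(2*2059*(-32 - 2059)*2049 + 1/(-4390943)) = √(2*2059*(-2091)*2049 - 1/4390943) = √(-17643402162 - 1/4390943) = √(-77471173219418767/4390943) = I*√340171505749594299027281/4390943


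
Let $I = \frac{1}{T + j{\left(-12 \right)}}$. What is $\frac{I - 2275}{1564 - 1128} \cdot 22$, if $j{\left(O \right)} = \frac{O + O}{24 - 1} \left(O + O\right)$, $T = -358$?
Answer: $- \frac{191641703}{1669444} \approx -114.79$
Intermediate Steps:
$j{\left(O \right)} = \frac{4 O^{2}}{23}$ ($j{\left(O \right)} = \frac{2 O}{23} \cdot 2 O = \frac{4 O^{2}}{23}$)
$I = - \frac{23}{7658}$ ($I = \frac{1}{-358 + \frac{4 \left(-12\right)^{2}}{23}} = \frac{1}{-358 + \frac{4}{23} \cdot 144} = \frac{1}{-358 + \frac{576}{23}} = \frac{1}{- \frac{7658}{23}} = - \frac{23}{7658} \approx -0.0030034$)
$\frac{I - 2275}{1564 - 1128} \cdot 22 = \frac{- \frac{23}{7658} - 2275}{1564 - 1128} \cdot 22 = - \frac{17421973}{7658 \cdot 436} \cdot 22 = \left(- \frac{17421973}{7658}\right) \frac{1}{436} \cdot 22 = \left(- \frac{17421973}{3338888}\right) 22 = - \frac{191641703}{1669444}$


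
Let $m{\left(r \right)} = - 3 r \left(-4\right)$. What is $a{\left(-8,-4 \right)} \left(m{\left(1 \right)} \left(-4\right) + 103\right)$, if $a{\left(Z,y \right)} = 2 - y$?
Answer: $330$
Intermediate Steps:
$m{\left(r \right)} = 12 r$
$a{\left(-8,-4 \right)} \left(m{\left(1 \right)} \left(-4\right) + 103\right) = \left(2 - -4\right) \left(12 \cdot 1 \left(-4\right) + 103\right) = \left(2 + 4\right) \left(12 \left(-4\right) + 103\right) = 6 \left(-48 + 103\right) = 6 \cdot 55 = 330$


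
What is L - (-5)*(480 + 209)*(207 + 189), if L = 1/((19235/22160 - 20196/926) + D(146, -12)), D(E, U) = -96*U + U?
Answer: 3132692582226316/2296325065 ≈ 1.3642e+6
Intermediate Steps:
D(E, U) = -95*U
L = 2052016/2296325065 (L = 1/((19235/22160 - 20196/926) - 95*(-12)) = 1/((19235*(1/22160) - 20196*1/926) + 1140) = 1/((3847/4432 - 10098/463) + 1140) = 1/(-42973175/2052016 + 1140) = 1/(2296325065/2052016) = 2052016/2296325065 ≈ 0.00089361)
L - (-5)*(480 + 209)*(207 + 189) = 2052016/2296325065 - (-5)*(480 + 209)*(207 + 189) = 2052016/2296325065 - (-5)*689*396 = 2052016/2296325065 - (-5)*272844 = 2052016/2296325065 - 1*(-1364220) = 2052016/2296325065 + 1364220 = 3132692582226316/2296325065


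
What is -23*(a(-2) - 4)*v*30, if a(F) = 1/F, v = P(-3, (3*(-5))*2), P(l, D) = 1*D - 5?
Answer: -108675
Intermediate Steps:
P(l, D) = -5 + D (P(l, D) = D - 5 = -5 + D)
v = -35 (v = -5 + (3*(-5))*2 = -5 - 15*2 = -5 - 30 = -35)
-23*(a(-2) - 4)*v*30 = -23*(1/(-2) - 4)*(-35)*30 = -23*(-½ - 4)*(-35)*30 = -(-207)*(-35)/2*30 = -23*315/2*30 = -7245/2*30 = -108675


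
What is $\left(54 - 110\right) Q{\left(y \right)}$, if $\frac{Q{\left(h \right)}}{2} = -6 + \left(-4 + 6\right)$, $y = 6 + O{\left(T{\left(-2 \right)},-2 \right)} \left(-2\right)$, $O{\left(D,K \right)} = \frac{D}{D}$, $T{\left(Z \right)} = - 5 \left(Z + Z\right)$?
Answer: $448$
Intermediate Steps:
$T{\left(Z \right)} = - 10 Z$ ($T{\left(Z \right)} = - 5 \cdot 2 Z = - 10 Z$)
$O{\left(D,K \right)} = 1$
$y = 4$ ($y = 6 + 1 \left(-2\right) = 6 - 2 = 4$)
$Q{\left(h \right)} = -8$ ($Q{\left(h \right)} = 2 \left(-6 + \left(-4 + 6\right)\right) = 2 \left(-6 + 2\right) = 2 \left(-4\right) = -8$)
$\left(54 - 110\right) Q{\left(y \right)} = \left(54 - 110\right) \left(-8\right) = \left(-56\right) \left(-8\right) = 448$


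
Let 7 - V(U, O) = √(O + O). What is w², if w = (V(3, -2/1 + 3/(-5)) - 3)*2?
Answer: 216/5 - 32*I*√130/5 ≈ 43.2 - 72.971*I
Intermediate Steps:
V(U, O) = 7 - √2*√O (V(U, O) = 7 - √(O + O) = 7 - √(2*O) = 7 - √2*√O)
w = 8 - 2*I*√130/5 (w = ((7 - √2*√(-2/1 + 3/(-5))) - 3)*2 = ((7 - √2*√(-2*1 + 3*(-⅕))) - 3)*2 = ((7 - √2*√(-2 - ⅗)) - 3)*2 = ((7 - √2*√(-13/5)) - 3)*2 = ((7 - √2*I*√65/5) - 3)*2 = ((7 - I*√130/5) - 3)*2 = (4 - I*√130/5)*2 = 8 - 2*I*√130/5 ≈ 8.0 - 4.5607*I)
w² = (8 - 2*I*√130/5)²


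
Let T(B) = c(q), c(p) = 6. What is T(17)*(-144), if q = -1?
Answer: -864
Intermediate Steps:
T(B) = 6
T(17)*(-144) = 6*(-144) = -864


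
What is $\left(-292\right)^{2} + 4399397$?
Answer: $4484661$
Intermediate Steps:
$\left(-292\right)^{2} + 4399397 = 85264 + 4399397 = 4484661$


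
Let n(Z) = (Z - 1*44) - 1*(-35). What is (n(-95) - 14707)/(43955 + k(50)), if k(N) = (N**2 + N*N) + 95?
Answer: -4937/16350 ≈ -0.30196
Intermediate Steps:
k(N) = 95 + 2*N**2 (k(N) = (N**2 + N**2) + 95 = 2*N**2 + 95 = 95 + 2*N**2)
n(Z) = -9 + Z (n(Z) = (Z - 44) + 35 = (-44 + Z) + 35 = -9 + Z)
(n(-95) - 14707)/(43955 + k(50)) = ((-9 - 95) - 14707)/(43955 + (95 + 2*50**2)) = (-104 - 14707)/(43955 + (95 + 2*2500)) = -14811/(43955 + (95 + 5000)) = -14811/(43955 + 5095) = -14811/49050 = -14811*1/49050 = -4937/16350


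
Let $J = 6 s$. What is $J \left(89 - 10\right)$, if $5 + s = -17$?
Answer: $-10428$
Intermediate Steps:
$s = -22$ ($s = -5 - 17 = -22$)
$J = -132$ ($J = 6 \left(-22\right) = -132$)
$J \left(89 - 10\right) = - 132 \left(89 - 10\right) = \left(-132\right) 79 = -10428$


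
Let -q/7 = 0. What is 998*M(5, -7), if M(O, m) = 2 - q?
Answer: 1996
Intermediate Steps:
q = 0 (q = -7*0 = 0)
M(O, m) = 2 (M(O, m) = 2 - 1*0 = 2 + 0 = 2)
998*M(5, -7) = 998*2 = 1996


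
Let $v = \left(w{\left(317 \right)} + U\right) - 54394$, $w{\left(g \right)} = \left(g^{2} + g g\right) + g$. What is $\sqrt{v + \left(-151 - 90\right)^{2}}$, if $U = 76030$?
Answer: $2 \sqrt{70253} \approx 530.11$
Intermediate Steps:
$w{\left(g \right)} = g + 2 g^{2}$ ($w{\left(g \right)} = \left(g^{2} + g^{2}\right) + g = 2 g^{2} + g = g + 2 g^{2}$)
$v = 222931$ ($v = \left(317 \left(1 + 2 \cdot 317\right) + 76030\right) - 54394 = \left(317 \left(1 + 634\right) + 76030\right) - 54394 = \left(317 \cdot 635 + 76030\right) - 54394 = \left(201295 + 76030\right) - 54394 = 277325 - 54394 = 222931$)
$\sqrt{v + \left(-151 - 90\right)^{2}} = \sqrt{222931 + \left(-151 - 90\right)^{2}} = \sqrt{222931 + \left(-241\right)^{2}} = \sqrt{222931 + 58081} = \sqrt{281012} = 2 \sqrt{70253}$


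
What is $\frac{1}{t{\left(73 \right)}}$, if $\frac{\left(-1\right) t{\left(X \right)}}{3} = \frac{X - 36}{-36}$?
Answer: $\frac{12}{37} \approx 0.32432$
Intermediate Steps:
$t{\left(X \right)} = -3 + \frac{X}{12}$ ($t{\left(X \right)} = - 3 \frac{X - 36}{-36} = - 3 \left(X - 36\right) \left(- \frac{1}{36}\right) = - 3 \left(-36 + X\right) \left(- \frac{1}{36}\right) = - 3 \left(1 - \frac{X}{36}\right) = -3 + \frac{X}{12}$)
$\frac{1}{t{\left(73 \right)}} = \frac{1}{-3 + \frac{1}{12} \cdot 73} = \frac{1}{-3 + \frac{73}{12}} = \frac{1}{\frac{37}{12}} = \frac{12}{37}$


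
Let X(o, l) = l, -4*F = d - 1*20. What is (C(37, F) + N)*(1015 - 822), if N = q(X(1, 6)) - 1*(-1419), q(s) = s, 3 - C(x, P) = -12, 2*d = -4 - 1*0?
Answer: 277920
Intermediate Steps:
d = -2 (d = (-4 - 1*0)/2 = (-4 + 0)/2 = (½)*(-4) = -2)
F = 11/2 (F = -(-2 - 1*20)/4 = -(-2 - 20)/4 = -¼*(-22) = 11/2 ≈ 5.5000)
C(x, P) = 15 (C(x, P) = 3 - 1*(-12) = 3 + 12 = 15)
N = 1425 (N = 6 - 1*(-1419) = 6 + 1419 = 1425)
(C(37, F) + N)*(1015 - 822) = (15 + 1425)*(1015 - 822) = 1440*193 = 277920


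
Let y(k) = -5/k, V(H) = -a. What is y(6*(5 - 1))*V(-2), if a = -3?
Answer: -5/8 ≈ -0.62500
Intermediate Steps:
V(H) = 3 (V(H) = -1*(-3) = 3)
y(6*(5 - 1))*V(-2) = -5*1/(6*(5 - 1))*3 = -5/(6*4)*3 = -5/24*3 = -5/8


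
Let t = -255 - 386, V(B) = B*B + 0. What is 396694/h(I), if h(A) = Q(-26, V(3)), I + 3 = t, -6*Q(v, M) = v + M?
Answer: 2380164/17 ≈ 1.4001e+5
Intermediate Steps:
V(B) = B**2 (V(B) = B**2 + 0 = B**2)
t = -641
Q(v, M) = -M/6 - v/6 (Q(v, M) = -(v + M)/6 = -(M + v)/6 = -M/6 - v/6)
I = -644 (I = -3 - 641 = -644)
h(A) = 17/6 (h(A) = -1/6*3**2 - 1/6*(-26) = -1/6*9 + 13/3 = -3/2 + 13/3 = 17/6)
396694/h(I) = 396694/(17/6) = 396694*(6/17) = 2380164/17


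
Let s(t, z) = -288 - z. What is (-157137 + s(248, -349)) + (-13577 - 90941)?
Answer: -261594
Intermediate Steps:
(-157137 + s(248, -349)) + (-13577 - 90941) = (-157137 + (-288 - 1*(-349))) + (-13577 - 90941) = (-157137 + (-288 + 349)) - 104518 = (-157137 + 61) - 104518 = -157076 - 104518 = -261594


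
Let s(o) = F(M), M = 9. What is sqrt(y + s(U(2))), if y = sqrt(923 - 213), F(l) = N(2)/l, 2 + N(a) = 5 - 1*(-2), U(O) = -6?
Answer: sqrt(5 + 9*sqrt(710))/3 ≈ 5.2155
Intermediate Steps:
N(a) = 5 (N(a) = -2 + (5 - 1*(-2)) = -2 + (5 + 2) = -2 + 7 = 5)
F(l) = 5/l
y = sqrt(710) ≈ 26.646
s(o) = 5/9
sqrt(y + s(U(2))) = sqrt(sqrt(710) + 5/9) = sqrt(5/9 + sqrt(710))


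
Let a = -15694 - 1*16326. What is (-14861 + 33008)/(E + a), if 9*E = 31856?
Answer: -163323/256324 ≈ -0.63717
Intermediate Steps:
E = 31856/9 (E = (⅑)*31856 = 31856/9 ≈ 3539.6)
a = -32020 (a = -15694 - 16326 = -32020)
(-14861 + 33008)/(E + a) = (-14861 + 33008)/(31856/9 - 32020) = 18147/(-256324/9) = 18147*(-9/256324) = -163323/256324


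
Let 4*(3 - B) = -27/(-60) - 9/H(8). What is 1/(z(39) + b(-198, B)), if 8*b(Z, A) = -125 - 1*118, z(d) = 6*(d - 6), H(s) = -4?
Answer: 8/1341 ≈ 0.0059657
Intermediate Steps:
z(d) = -36 + 6*d (z(d) = 6*(-6 + d) = -36 + 6*d)
B = 93/40 (B = 3 - (-27/(-60) - 9/(-4))/4 = 3 - (-27*(-1/60) - 9*(-¼))/4 = 3 - (9/20 + 9/4)/4 = 3 - ¼*27/10 = 3 - 27/40 = 93/40 ≈ 2.3250)
b(Z, A) = -243/8 (b(Z, A) = (-125 - 1*118)/8 = (-125 - 118)/8 = (⅛)*(-243) = -243/8)
1/(z(39) + b(-198, B)) = 1/((-36 + 6*39) - 243/8) = 1/((-36 + 234) - 243/8) = 1/(198 - 243/8) = 1/(1341/8) = 8/1341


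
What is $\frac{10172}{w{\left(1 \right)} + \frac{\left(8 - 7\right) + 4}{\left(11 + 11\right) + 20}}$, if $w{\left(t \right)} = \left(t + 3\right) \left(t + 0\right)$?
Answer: $\frac{427224}{173} \approx 2469.5$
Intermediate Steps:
$w{\left(t \right)} = t \left(3 + t\right)$ ($w{\left(t \right)} = \left(3 + t\right) t = t \left(3 + t\right)$)
$\frac{10172}{w{\left(1 \right)} + \frac{\left(8 - 7\right) + 4}{\left(11 + 11\right) + 20}} = \frac{10172}{1 \left(3 + 1\right) + \frac{\left(8 - 7\right) + 4}{\left(11 + 11\right) + 20}} = \frac{10172}{1 \cdot 4 + \frac{\left(8 - 7\right) + 4}{22 + 20}} = \frac{10172}{4 + \frac{1 + 4}{42}} = \frac{10172}{4 + 5 \cdot \frac{1}{42}} = \frac{10172}{4 + \frac{5}{42}} = \frac{10172}{\frac{173}{42}} = 10172 \cdot \frac{42}{173} = \frac{427224}{173}$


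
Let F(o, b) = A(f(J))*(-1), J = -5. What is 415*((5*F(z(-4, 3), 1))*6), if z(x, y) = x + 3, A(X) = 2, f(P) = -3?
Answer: -24900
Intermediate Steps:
z(x, y) = 3 + x
F(o, b) = -2 (F(o, b) = 2*(-1) = -2)
415*((5*F(z(-4, 3), 1))*6) = 415*((5*(-2))*6) = 415*(-10*6) = 415*(-60) = -24900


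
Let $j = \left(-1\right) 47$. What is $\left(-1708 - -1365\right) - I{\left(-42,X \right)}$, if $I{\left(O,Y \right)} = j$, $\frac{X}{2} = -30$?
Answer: $-296$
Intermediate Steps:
$X = -60$ ($X = 2 \left(-30\right) = -60$)
$j = -47$
$I{\left(O,Y \right)} = -47$
$\left(-1708 - -1365\right) - I{\left(-42,X \right)} = \left(-1708 - -1365\right) - -47 = \left(-1708 + 1365\right) + 47 = -343 + 47 = -296$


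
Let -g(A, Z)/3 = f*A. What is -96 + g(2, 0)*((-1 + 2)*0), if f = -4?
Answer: -96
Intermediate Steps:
g(A, Z) = 12*A (g(A, Z) = -(-12)*A = 12*A)
-96 + g(2, 0)*((-1 + 2)*0) = -96 + (12*2)*((-1 + 2)*0) = -96 + 24*(1*0) = -96 + 24*0 = -96 + 0 = -96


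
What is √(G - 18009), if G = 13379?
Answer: I*√4630 ≈ 68.044*I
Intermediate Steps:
√(G - 18009) = √(13379 - 18009) = √(-4630) = I*√4630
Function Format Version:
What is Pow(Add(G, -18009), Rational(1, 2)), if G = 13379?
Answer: Mul(I, Pow(4630, Rational(1, 2))) ≈ Mul(68.044, I)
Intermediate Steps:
Pow(Add(G, -18009), Rational(1, 2)) = Pow(Add(13379, -18009), Rational(1, 2)) = Pow(-4630, Rational(1, 2)) = Mul(I, Pow(4630, Rational(1, 2)))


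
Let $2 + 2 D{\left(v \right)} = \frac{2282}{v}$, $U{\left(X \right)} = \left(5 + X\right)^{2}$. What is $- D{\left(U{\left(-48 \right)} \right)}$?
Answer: $\frac{708}{1849} \approx 0.38291$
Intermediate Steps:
$D{\left(v \right)} = -1 + \frac{1141}{v}$ ($D{\left(v \right)} = -1 + \frac{2282 \frac{1}{v}}{2} = -1 + \frac{1141}{v}$)
$- D{\left(U{\left(-48 \right)} \right)} = - \frac{1141 - \left(5 - 48\right)^{2}}{\left(5 - 48\right)^{2}} = - \frac{1141 - \left(-43\right)^{2}}{\left(-43\right)^{2}} = - \frac{1141 - 1849}{1849} = - \frac{-708}{1849} = \left(-1\right) \left(- \frac{708}{1849}\right) = \frac{708}{1849}$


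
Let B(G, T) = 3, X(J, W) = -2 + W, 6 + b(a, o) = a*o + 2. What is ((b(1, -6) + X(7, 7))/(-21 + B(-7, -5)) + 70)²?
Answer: 1600225/324 ≈ 4939.0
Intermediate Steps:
b(a, o) = -4 + a*o (b(a, o) = -6 + (a*o + 2) = -6 + (2 + a*o) = -4 + a*o)
((b(1, -6) + X(7, 7))/(-21 + B(-7, -5)) + 70)² = (((-4 + 1*(-6)) + (-2 + 7))/(-21 + 3) + 70)² = (((-4 - 6) + 5)/(-18) + 70)² = ((-10 + 5)*(-1/18) + 70)² = (-5*(-1/18) + 70)² = (5/18 + 70)² = (1265/18)² = 1600225/324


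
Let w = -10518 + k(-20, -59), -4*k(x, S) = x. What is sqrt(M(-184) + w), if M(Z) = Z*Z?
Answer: sqrt(23343) ≈ 152.78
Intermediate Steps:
M(Z) = Z**2
k(x, S) = -x/4
w = -10513 (w = -10518 - 1/4*(-20) = -10518 + 5 = -10513)
sqrt(M(-184) + w) = sqrt((-184)**2 - 10513) = sqrt(33856 - 10513) = sqrt(23343)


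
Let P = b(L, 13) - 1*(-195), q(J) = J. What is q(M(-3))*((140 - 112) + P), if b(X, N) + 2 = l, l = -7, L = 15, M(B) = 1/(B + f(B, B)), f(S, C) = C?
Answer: -107/3 ≈ -35.667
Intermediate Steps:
M(B) = 1/(2*B) (M(B) = 1/(B + B) = 1/(2*B))
b(X, N) = -9 (b(X, N) = -2 - 7 = -9)
P = 186 (P = -9 - 1*(-195) = -9 + 195 = 186)
q(M(-3))*((140 - 112) + P) = ((1/2)/(-3))*((140 - 112) + 186) = ((1/2)*(-1/3))*(28 + 186) = -1/6*214 = -107/3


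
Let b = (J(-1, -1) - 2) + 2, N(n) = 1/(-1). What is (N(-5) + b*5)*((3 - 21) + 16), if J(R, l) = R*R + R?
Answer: 2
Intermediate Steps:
J(R, l) = R + R**2 (J(R, l) = R**2 + R = R + R**2)
N(n) = -1
b = 0 (b = (-(1 - 1) - 2) + 2 = (-1*0 - 2) + 2 = (0 - 2) + 2 = -2 + 2 = 0)
(N(-5) + b*5)*((3 - 21) + 16) = (-1 + 0*5)*((3 - 21) + 16) = (-1 + 0)*(-18 + 16) = -1*(-2) = 2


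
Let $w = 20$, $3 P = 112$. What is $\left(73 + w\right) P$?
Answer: $3472$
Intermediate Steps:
$P = \frac{112}{3}$ ($P = \frac{1}{3} \cdot 112 = \frac{112}{3} \approx 37.333$)
$\left(73 + w\right) P = \left(73 + 20\right) \frac{112}{3} = 93 \cdot \frac{112}{3} = 3472$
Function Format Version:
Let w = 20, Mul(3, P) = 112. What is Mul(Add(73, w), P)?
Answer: 3472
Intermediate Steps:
P = Rational(112, 3) (P = Mul(Rational(1, 3), 112) = Rational(112, 3) ≈ 37.333)
Mul(Add(73, w), P) = Mul(Add(73, 20), Rational(112, 3)) = Mul(93, Rational(112, 3)) = 3472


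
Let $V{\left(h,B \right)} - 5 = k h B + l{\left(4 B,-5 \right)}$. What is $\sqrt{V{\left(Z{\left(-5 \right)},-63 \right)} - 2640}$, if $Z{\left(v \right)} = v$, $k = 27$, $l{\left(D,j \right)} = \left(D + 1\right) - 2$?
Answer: $\sqrt{5617} \approx 74.947$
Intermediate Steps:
$l{\left(D,j \right)} = -1 + D$ ($l{\left(D,j \right)} = \left(1 + D\right) - 2 = -1 + D$)
$V{\left(h,B \right)} = 4 + 4 B + 27 B h$ ($V{\left(h,B \right)} = 5 + \left(27 h B + \left(-1 + 4 B\right)\right) = 5 + \left(27 B h + \left(-1 + 4 B\right)\right) = 5 + \left(-1 + 4 B + 27 B h\right) = 4 + 4 B + 27 B h$)
$\sqrt{V{\left(Z{\left(-5 \right)},-63 \right)} - 2640} = \sqrt{\left(4 + 4 \left(-63\right) + 27 \left(-63\right) \left(-5\right)\right) - 2640} = \sqrt{\left(4 - 252 + 8505\right) - 2640} = \sqrt{8257 - 2640} = \sqrt{5617}$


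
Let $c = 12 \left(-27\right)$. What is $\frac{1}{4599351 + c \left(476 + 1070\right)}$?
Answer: $\frac{1}{4098447} \approx 2.4399 \cdot 10^{-7}$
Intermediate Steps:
$c = -324$
$\frac{1}{4599351 + c \left(476 + 1070\right)} = \frac{1}{4599351 - 324 \left(476 + 1070\right)} = \frac{1}{4599351 - 500904} = \frac{1}{4098447}$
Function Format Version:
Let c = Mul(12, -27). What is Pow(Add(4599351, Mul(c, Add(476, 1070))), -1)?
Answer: Rational(1, 4098447) ≈ 2.4399e-7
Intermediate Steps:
c = -324
Pow(Add(4599351, Mul(c, Add(476, 1070))), -1) = Pow(Add(4599351, Mul(-324, Add(476, 1070))), -1) = Pow(Add(4599351, Mul(-324, 1546)), -1) = Pow(Add(4599351, -500904), -1) = Pow(4098447, -1) = Rational(1, 4098447)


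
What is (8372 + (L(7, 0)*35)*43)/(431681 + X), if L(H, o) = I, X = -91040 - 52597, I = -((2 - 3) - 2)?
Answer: 12887/288044 ≈ 0.044740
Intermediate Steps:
I = 3 (I = -(-1 - 2) = -1*(-3) = 3)
X = -143637
L(H, o) = 3
(8372 + (L(7, 0)*35)*43)/(431681 + X) = (8372 + (3*35)*43)/(431681 - 143637) = (8372 + 105*43)/288044 = (8372 + 4515)*(1/288044) = 12887*(1/288044) = 12887/288044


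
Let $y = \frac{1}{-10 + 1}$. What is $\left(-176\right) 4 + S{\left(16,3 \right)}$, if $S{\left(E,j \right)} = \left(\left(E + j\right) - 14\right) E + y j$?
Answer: $- \frac{1873}{3} \approx -624.33$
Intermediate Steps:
$y = - \frac{1}{9}$ ($y = \frac{1}{-9} = - \frac{1}{9} \approx -0.11111$)
$S{\left(E,j \right)} = - \frac{j}{9} + E \left(-14 + E + j\right)$ ($S{\left(E,j \right)} = \left(\left(E + j\right) - 14\right) E - \frac{j}{9} = \left(-14 + E + j\right) E - \frac{j}{9} = E \left(-14 + E + j\right) - \frac{j}{9} = - \frac{j}{9} + E \left(-14 + E + j\right)$)
$\left(-176\right) 4 + S{\left(16,3 \right)} = \left(-176\right) 4 + \left(16^{2} - 224 - \frac{1}{3} + 16 \cdot 3\right) = -704 + \left(256 - 224 - \frac{1}{3} + 48\right) = -704 + \frac{239}{3} = - \frac{1873}{3}$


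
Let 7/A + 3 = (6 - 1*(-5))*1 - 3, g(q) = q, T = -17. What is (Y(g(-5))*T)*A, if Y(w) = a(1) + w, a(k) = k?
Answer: 476/5 ≈ 95.200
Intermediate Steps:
Y(w) = 1 + w
A = 7/5 (A = 7/(-3 + ((6 - 1*(-5))*1 - 3)) = 7/(-3 + ((6 + 5)*1 - 3)) = 7/(-3 + (11*1 - 3)) = 7/(-3 + (11 - 3)) = 7/(-3 + 8) = 7/5 ≈ 1.4000)
(Y(g(-5))*T)*A = ((1 - 5)*(-17))*(7/5) = -4*(-17)*(7/5) = 68*(7/5) = 476/5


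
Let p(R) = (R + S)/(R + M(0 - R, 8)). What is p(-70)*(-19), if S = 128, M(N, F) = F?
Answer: 551/31 ≈ 17.774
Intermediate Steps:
p(R) = (128 + R)/(8 + R) (p(R) = (R + 128)/(R + 8) = (128 + R)/(8 + R))
p(-70)*(-19) = ((128 - 70)/(8 - 70))*(-19) = (58/(-62))*(-19) = -1/62*58*(-19) = -29/31*(-19) = 551/31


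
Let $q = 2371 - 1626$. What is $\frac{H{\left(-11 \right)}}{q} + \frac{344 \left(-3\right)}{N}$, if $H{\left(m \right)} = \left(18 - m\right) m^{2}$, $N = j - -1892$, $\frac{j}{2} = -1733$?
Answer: $\frac{3146003}{586315} \approx 5.3657$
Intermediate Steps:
$j = -3466$ ($j = 2 \left(-1733\right) = -3466$)
$N = -1574$ ($N = -3466 - -1892 = -3466 + 1892 = -1574$)
$q = 745$ ($q = 2371 - 1626 = 745$)
$H{\left(m \right)} = m^{2} \left(18 - m\right)$
$\frac{H{\left(-11 \right)}}{q} + \frac{344 \left(-3\right)}{N} = \frac{\left(-11\right)^{2} \left(18 - -11\right)}{745} + \frac{344 \left(-3\right)}{-1574} = 121 \left(18 + 11\right) \frac{1}{745} - - \frac{516}{787} = 121 \cdot 29 \cdot \frac{1}{745} + \frac{516}{787} = 3509 \cdot \frac{1}{745} + \frac{516}{787} = \frac{3509}{745} + \frac{516}{787} = \frac{3146003}{586315}$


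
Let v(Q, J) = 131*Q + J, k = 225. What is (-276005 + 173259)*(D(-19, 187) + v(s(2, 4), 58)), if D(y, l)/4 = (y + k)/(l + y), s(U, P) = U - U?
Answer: -19389638/3 ≈ -6.4632e+6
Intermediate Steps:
s(U, P) = 0
D(y, l) = 4*(225 + y)/(l + y) (D(y, l) = 4*((y + 225)/(l + y)) = 4*((225 + y)/(l + y)) = 4*(225 + y)/(l + y))
v(Q, J) = J + 131*Q
(-276005 + 173259)*(D(-19, 187) + v(s(2, 4), 58)) = (-276005 + 173259)*(4*(225 - 19)/(187 - 19) + (58 + 131*0)) = -102746*(4*206/168 + (58 + 0)) = -102746*(4*(1/168)*206 + 58) = -102746*(103/21 + 58) = -102746*1321/21 = -19389638/3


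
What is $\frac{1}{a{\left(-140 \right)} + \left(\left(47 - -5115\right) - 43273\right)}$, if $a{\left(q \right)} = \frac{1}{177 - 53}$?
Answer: $- \frac{124}{4725763} \approx -2.6239 \cdot 10^{-5}$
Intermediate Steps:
$a{\left(q \right)} = \frac{1}{124}$
$\frac{1}{a{\left(-140 \right)} + \left(\left(47 - -5115\right) - 43273\right)} = \frac{1}{\frac{1}{124} + \left(\left(47 - -5115\right) - 43273\right)} = \frac{1}{\frac{1}{124} + \left(\left(47 + 5115\right) - 43273\right)} = \frac{1}{\frac{1}{124} + \left(5162 - 43273\right)} = \frac{1}{\frac{1}{124} - 38111} = \frac{1}{- \frac{4725763}{124}} = - \frac{124}{4725763}$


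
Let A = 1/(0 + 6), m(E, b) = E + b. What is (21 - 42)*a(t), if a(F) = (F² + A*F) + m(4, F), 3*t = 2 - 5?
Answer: -161/2 ≈ -80.500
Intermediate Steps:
A = ⅙ (A = 1/6 = ⅙ ≈ 0.16667)
t = -1 (t = (2 - 5)/3 = (⅓)*(-3) = -1)
a(F) = 4 + F² + 7*F/6 (a(F) = (F² + F/6) + (4 + F) = 4 + F² + 7*F/6)
(21 - 42)*a(t) = (21 - 42)*(4 + (-1)² + (7/6)*(-1)) = -21*(4 + 1 - 7/6) = -21*23/6 = -161/2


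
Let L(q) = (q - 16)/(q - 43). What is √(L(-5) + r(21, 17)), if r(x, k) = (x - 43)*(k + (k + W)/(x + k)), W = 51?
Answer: I*√2385089/76 ≈ 20.321*I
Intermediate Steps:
L(q) = (-16 + q)/(-43 + q)
r(x, k) = (-43 + x)*(k + (51 + k)/(k + x)) (r(x, k) = (x - 43)*(k + (k + 51)/(x + k)) = (-43 + x)*(k + (51 + k)/(k + x)))
√(L(-5) + r(21, 17)) = √((-16 - 5)/(-43 - 5) + (-2193 - 43*17 - 43*17² + 51*21 + 17*21² + 21*17² - 42*17*21)/(17 + 21)) = √(-21/(-48) + (-2193 - 731 - 43*289 + 1071 + 17*441 + 21*289 - 14994)/38) = √(-1/48*(-21) + (-2193 - 731 - 12427 + 1071 + 7497 + 6069 - 14994)/38) = √(7/16 + (1/38)*(-15708)) = √(7/16 - 7854/19) = √(-125531/304) = I*√2385089/76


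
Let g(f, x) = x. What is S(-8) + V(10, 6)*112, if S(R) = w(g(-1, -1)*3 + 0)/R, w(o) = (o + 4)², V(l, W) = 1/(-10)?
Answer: -453/40 ≈ -11.325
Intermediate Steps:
V(l, W) = -⅒
w(o) = (4 + o)²
S(R) = 1/R (S(R) = (4 + (-1*3 + 0))²/R = (4 + (-3 + 0))²/R = (4 - 3)²/R = 1²/R = 1/R)
S(-8) + V(10, 6)*112 = 1/(-8) - ⅒*112 = -⅛ - 56/5 = -453/40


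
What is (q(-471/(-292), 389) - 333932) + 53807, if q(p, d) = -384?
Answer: -280509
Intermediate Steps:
(q(-471/(-292), 389) - 333932) + 53807 = (-384 - 333932) + 53807 = -334316 + 53807 = -280509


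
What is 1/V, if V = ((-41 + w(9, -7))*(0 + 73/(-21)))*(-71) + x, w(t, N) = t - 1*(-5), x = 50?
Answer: -7/46297 ≈ -0.00015120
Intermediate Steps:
w(t, N) = 5 + t (w(t, N) = t + 5 = 5 + t)
V = -46297/7 (V = ((-41 + (5 + 9))*(0 + 73/(-21)))*(-71) + 50 = ((-41 + 14)*(0 + 73*(-1/21)))*(-71) + 50 = -27*(0 - 73/21)*(-71) + 50 = -27*(-73/21)*(-71) + 50 = (657/7)*(-71) + 50 = -46647/7 + 50 = -46297/7 ≈ -6613.9)
1/V = 1/(-46297/7) = -7/46297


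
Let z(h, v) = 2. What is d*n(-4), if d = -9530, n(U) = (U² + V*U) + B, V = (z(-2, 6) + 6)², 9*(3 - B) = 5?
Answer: 20375140/9 ≈ 2.2639e+6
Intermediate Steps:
B = 22/9 (B = 3 - ⅑*5 = 3 - 5/9 = 22/9 ≈ 2.4444)
V = 64 (V = (2 + 6)² = 8² = 64)
n(U) = 22/9 + U² + 64*U (n(U) = (U² + 64*U) + 22/9 = 22/9 + U² + 64*U)
d*n(-4) = -9530*(22/9 + (-4)² + 64*(-4)) = -9530*(22/9 + 16 - 256) = -9530*(-2138/9) = 20375140/9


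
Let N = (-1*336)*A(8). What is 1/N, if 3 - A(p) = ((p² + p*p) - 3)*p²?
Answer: 1/2686992 ≈ 3.7216e-7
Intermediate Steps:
A(p) = 3 - p²*(-3 + 2*p²) (A(p) = 3 - ((p² + p*p) - 3)*p² = 3 - ((p² + p²) - 3)*p² = 3 - (2*p² - 3)*p² = 3 - (-3 + 2*p²)*p² = 3 - p²*(-3 + 2*p²))
N = 2686992 (N = (-1*336)*(3 - 2*8⁴ + 3*8²) = -336*(3 - 2*4096 + 3*64) = -336*(3 - 8192 + 192) = -336*(-7997) = 2686992)
1/N = 1/2686992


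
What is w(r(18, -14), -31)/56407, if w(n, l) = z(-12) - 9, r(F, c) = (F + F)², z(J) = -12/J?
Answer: -8/56407 ≈ -0.00014183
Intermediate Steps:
r(F, c) = 4*F² (r(F, c) = (2*F)² = 4*F²)
w(n, l) = -8 (w(n, l) = -12/(-12) - 9 = -12*(-1/12) - 9 = 1 - 9 = -8)
w(r(18, -14), -31)/56407 = -8/56407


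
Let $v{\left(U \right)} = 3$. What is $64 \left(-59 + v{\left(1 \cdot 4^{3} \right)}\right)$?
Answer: $-3584$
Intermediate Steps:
$64 \left(-59 + v{\left(1 \cdot 4^{3} \right)}\right) = 64 \left(-59 + 3\right) = 64 \left(-56\right) = -3584$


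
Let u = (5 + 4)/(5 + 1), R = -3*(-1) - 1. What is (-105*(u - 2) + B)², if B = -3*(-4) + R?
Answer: 17689/4 ≈ 4422.3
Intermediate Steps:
R = 2 (R = 3 - 1 = 2)
u = 3/2 (u = 9/6 = 9*(⅙) = 3/2 ≈ 1.5000)
B = 14 (B = -3*(-4) + 2 = 12 + 2 = 14)
(-105*(u - 2) + B)² = (-105*(3/2 - 2) + 14)² = (-105*(-½) + 14)² = (105/2 + 14)² = (133/2)² = 17689/4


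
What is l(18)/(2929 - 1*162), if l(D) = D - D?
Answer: 0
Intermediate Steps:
l(D) = 0
l(18)/(2929 - 1*162) = 0/(2929 - 1*162) = 0/(2929 - 162) = 0/2767 = 0*(1/2767) = 0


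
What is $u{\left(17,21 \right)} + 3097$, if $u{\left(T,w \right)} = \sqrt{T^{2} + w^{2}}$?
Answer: $3097 + \sqrt{730} \approx 3124.0$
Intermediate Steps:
$u{\left(17,21 \right)} + 3097 = \sqrt{17^{2} + 21^{2}} + 3097 = \sqrt{289 + 441} + 3097 = \sqrt{730} + 3097 = 3097 + \sqrt{730}$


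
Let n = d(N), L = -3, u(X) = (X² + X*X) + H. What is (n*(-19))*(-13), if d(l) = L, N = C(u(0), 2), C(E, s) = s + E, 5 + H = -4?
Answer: -741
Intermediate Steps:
H = -9 (H = -5 - 4 = -9)
u(X) = -9 + 2*X² (u(X) = (X² + X*X) - 9 = (X² + X²) - 9 = 2*X² - 9 = -9 + 2*X²)
C(E, s) = E + s
N = -7 (N = (-9 + 2*0²) + 2 = (-9 + 2*0) + 2 = (-9 + 0) + 2 = -9 + 2 = -7)
d(l) = -3
n = -3
(n*(-19))*(-13) = -3*(-19)*(-13) = 57*(-13) = -741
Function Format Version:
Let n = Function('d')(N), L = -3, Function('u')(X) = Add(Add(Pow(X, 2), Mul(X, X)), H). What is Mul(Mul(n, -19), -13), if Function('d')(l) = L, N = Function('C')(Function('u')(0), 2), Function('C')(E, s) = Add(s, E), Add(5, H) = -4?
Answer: -741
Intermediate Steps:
H = -9 (H = Add(-5, -4) = -9)
Function('u')(X) = Add(-9, Mul(2, Pow(X, 2))) (Function('u')(X) = Add(Add(Pow(X, 2), Mul(X, X)), -9) = Add(Add(Pow(X, 2), Pow(X, 2)), -9) = Add(Mul(2, Pow(X, 2)), -9) = Add(-9, Mul(2, Pow(X, 2))))
Function('C')(E, s) = Add(E, s)
N = -7 (N = Add(Add(-9, Mul(2, Pow(0, 2))), 2) = Add(Add(-9, Mul(2, 0)), 2) = Add(Add(-9, 0), 2) = Add(-9, 2) = -7)
Function('d')(l) = -3
n = -3
Mul(Mul(n, -19), -13) = Mul(Mul(-3, -19), -13) = Mul(57, -13) = -741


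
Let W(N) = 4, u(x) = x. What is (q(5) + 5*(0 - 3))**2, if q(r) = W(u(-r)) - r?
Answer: 256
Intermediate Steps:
q(r) = 4 - r
(q(5) + 5*(0 - 3))**2 = ((4 - 1*5) + 5*(0 - 3))**2 = ((4 - 5) + 5*(-3))**2 = (-1 - 15)**2 = (-16)**2 = 256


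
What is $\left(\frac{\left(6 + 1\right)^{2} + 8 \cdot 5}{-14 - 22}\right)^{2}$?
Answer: $\frac{7921}{1296} \approx 6.1119$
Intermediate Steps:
$\left(\frac{\left(6 + 1\right)^{2} + 8 \cdot 5}{-14 - 22}\right)^{2} = \left(\frac{7^{2} + 40}{-36}\right)^{2} = \left(\left(49 + 40\right) \left(- \frac{1}{36}\right)\right)^{2} = \left(89 \left(- \frac{1}{36}\right)\right)^{2} = \left(- \frac{89}{36}\right)^{2} = \frac{7921}{1296}$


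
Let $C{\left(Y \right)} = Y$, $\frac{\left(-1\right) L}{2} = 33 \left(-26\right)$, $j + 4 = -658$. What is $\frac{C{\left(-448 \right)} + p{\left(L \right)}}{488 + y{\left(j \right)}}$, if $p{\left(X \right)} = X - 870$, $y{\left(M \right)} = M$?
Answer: $- \frac{199}{87} \approx -2.2874$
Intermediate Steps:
$j = -662$ ($j = -4 - 658 = -662$)
$L = 1716$ ($L = - 2 \cdot 33 \left(-26\right) = \left(-2\right) \left(-858\right) = 1716$)
$p{\left(X \right)} = -870 + X$
$\frac{C{\left(-448 \right)} + p{\left(L \right)}}{488 + y{\left(j \right)}} = \frac{-448 + \left(-870 + 1716\right)}{488 - 662} = \frac{-448 + 846}{-174} = 398 \left(- \frac{1}{174}\right) = - \frac{199}{87}$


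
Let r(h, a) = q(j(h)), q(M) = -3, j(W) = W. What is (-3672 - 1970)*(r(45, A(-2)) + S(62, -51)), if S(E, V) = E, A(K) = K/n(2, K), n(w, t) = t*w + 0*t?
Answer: -332878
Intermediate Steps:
n(w, t) = t*w (n(w, t) = t*w + 0 = t*w)
A(K) = ½ (A(K) = K/((K*2)) = K/((2*K)) = K*(1/(2*K)) = ½)
r(h, a) = -3
(-3672 - 1970)*(r(45, A(-2)) + S(62, -51)) = (-3672 - 1970)*(-3 + 62) = -5642*59 = -332878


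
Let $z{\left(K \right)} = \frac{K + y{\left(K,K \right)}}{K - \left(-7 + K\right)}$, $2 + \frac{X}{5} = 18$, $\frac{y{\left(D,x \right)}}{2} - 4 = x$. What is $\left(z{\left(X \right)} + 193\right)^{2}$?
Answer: $\frac{2556801}{49} \approx 52180.0$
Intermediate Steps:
$y{\left(D,x \right)} = 8 + 2 x$
$X = 80$ ($X = -10 + 5 \cdot 18 = -10 + 90 = 80$)
$z{\left(K \right)} = \frac{8}{7} + \frac{3 K}{7}$ ($z{\left(K \right)} = \frac{K + \left(8 + 2 K\right)}{K - \left(-7 + K\right)} = \frac{8 + 3 K}{7} = \left(8 + 3 K\right) \frac{1}{7} = \frac{8}{7} + \frac{3 K}{7}$)
$\left(z{\left(X \right)} + 193\right)^{2} = \left(\left(\frac{8}{7} + \frac{3}{7} \cdot 80\right) + 193\right)^{2} = \left(\left(\frac{8}{7} + \frac{240}{7}\right) + 193\right)^{2} = \left(\frac{248}{7} + 193\right)^{2} = \left(\frac{1599}{7}\right)^{2} = \frac{2556801}{49}$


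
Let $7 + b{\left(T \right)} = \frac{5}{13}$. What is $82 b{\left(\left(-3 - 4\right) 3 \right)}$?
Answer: $- \frac{7052}{13} \approx -542.46$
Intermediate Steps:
$b{\left(T \right)} = - \frac{86}{13}$ ($b{\left(T \right)} = -7 + \frac{5}{13} = - \frac{86}{13}$)
$82 b{\left(\left(-3 - 4\right) 3 \right)} = 82 \left(- \frac{86}{13}\right) = - \frac{7052}{13}$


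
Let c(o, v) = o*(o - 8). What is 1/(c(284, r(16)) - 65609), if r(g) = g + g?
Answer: 1/12775 ≈ 7.8278e-5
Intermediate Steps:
r(g) = 2*g
c(o, v) = o*(-8 + o)
1/(c(284, r(16)) - 65609) = 1/(284*(-8 + 284) - 65609) = 1/(284*276 - 65609) = 1/(78384 - 65609) = 1/12775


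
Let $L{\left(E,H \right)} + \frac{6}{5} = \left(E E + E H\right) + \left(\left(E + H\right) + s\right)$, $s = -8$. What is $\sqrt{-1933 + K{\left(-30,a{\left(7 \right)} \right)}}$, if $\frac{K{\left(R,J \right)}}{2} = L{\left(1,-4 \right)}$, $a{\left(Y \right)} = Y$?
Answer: $\frac{i \sqrt{49085}}{5} \approx 44.31 i$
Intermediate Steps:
$L{\left(E,H \right)} = - \frac{46}{5} + E + H + E^{2} + E H$ ($L{\left(E,H \right)} = - \frac{6}{5} - \left(8 - E - H - E E - E H\right) = - \frac{6}{5} + \left(\left(E^{2} + E H\right) + \left(-8 + E + H\right)\right) = - \frac{6}{5} + \left(-8 + E + H + E^{2} + E H\right) = - \frac{46}{5} + E + H + E^{2} + E H$)
$K{\left(R,J \right)} = - \frac{152}{5}$ ($K{\left(R,J \right)} = 2 \left(- \frac{46}{5} + 1 - 4 + 1^{2} + 1 \left(-4\right)\right) = 2 \left(- \frac{46}{5} + 1 - 4 + 1 - 4\right) = 2 \left(- \frac{76}{5}\right) = - \frac{152}{5}$)
$\sqrt{-1933 + K{\left(-30,a{\left(7 \right)} \right)}} = \sqrt{-1933 - \frac{152}{5}} = \sqrt{- \frac{9817}{5}} = \frac{i \sqrt{49085}}{5}$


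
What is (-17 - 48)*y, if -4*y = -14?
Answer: -455/2 ≈ -227.50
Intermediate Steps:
y = 7/2 (y = -¼*(-14) = 7/2 ≈ 3.5000)
(-17 - 48)*y = (-17 - 48)*(7/2) = -65*7/2 = -455/2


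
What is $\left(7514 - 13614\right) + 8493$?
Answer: $2393$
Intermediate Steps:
$\left(7514 - 13614\right) + 8493 = -6100 + 8493 = 2393$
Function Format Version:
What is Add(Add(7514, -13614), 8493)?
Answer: 2393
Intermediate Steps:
Add(Add(7514, -13614), 8493) = Add(-6100, 8493) = 2393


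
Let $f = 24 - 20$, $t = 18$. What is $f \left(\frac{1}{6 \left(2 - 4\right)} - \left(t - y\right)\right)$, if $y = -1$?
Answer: $- \frac{229}{3} \approx -76.333$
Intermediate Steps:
$f = 4$ ($f = 24 - 20 = 4$)
$f \left(\frac{1}{6 \left(2 - 4\right)} - \left(t - y\right)\right) = 4 \left(\frac{1}{6 \left(2 - 4\right)} - 19\right) = 4 \left(\frac{1}{6 \left(-2\right)} - 19\right) = 4 \left(\frac{1}{-12} - 19\right) = 4 \left(- \frac{1}{12} - 19\right) = 4 \left(- \frac{229}{12}\right) = - \frac{229}{3}$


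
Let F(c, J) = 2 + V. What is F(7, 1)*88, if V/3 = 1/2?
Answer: 308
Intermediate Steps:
V = 3/2 ≈ 1.5000
F(c, J) = 7/2 (F(c, J) = 2 + 3/2 = 7/2)
F(7, 1)*88 = (7/2)*88 = 308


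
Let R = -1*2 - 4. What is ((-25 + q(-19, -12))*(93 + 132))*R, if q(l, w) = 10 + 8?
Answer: 9450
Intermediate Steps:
q(l, w) = 18
R = -6 (R = -2 - 4 = -6)
((-25 + q(-19, -12))*(93 + 132))*R = ((-25 + 18)*(93 + 132))*(-6) = -7*225*(-6) = -1575*(-6) = 9450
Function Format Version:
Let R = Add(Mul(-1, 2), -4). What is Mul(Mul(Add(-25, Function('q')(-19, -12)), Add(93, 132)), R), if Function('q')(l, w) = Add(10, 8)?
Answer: 9450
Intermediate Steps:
Function('q')(l, w) = 18
R = -6 (R = Add(-2, -4) = -6)
Mul(Mul(Add(-25, Function('q')(-19, -12)), Add(93, 132)), R) = Mul(Mul(Add(-25, 18), Add(93, 132)), -6) = Mul(Mul(-7, 225), -6) = Mul(-1575, -6) = 9450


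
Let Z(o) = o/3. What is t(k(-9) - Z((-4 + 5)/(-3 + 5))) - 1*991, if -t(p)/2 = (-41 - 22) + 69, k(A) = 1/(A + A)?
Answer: -1003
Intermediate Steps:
k(A) = 1/(2*A)
Z(o) = o/3 (Z(o) = o*(⅓) = o/3)
t(p) = -12 (t(p) = -2*((-41 - 22) + 69) = -2*(-63 + 69) = -2*6 = -12)
t(k(-9) - Z((-4 + 5)/(-3 + 5))) - 1*991 = -12 - 1*991 = -12 - 991 = -1003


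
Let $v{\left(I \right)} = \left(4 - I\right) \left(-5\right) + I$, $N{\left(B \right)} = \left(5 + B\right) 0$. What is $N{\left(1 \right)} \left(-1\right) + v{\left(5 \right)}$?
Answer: $10$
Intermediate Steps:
$N{\left(B \right)} = 0$
$v{\left(I \right)} = -20 + 6 I$ ($v{\left(I \right)} = \left(-20 + 5 I\right) + I = -20 + 6 I$)
$N{\left(1 \right)} \left(-1\right) + v{\left(5 \right)} = 0 \left(-1\right) + \left(-20 + 6 \cdot 5\right) = 0 + \left(-20 + 30\right) = 0 + 10 = 10$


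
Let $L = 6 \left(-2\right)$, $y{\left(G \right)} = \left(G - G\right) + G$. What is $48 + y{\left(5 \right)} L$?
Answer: $-12$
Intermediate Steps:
$y{\left(G \right)} = G$ ($y{\left(G \right)} = 0 + G = G$)
$L = -12$
$48 + y{\left(5 \right)} L = 48 + 5 \left(-12\right) = 48 - 60 = -12$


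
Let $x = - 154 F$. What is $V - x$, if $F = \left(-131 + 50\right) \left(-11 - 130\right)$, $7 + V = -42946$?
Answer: $1715881$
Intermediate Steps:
$V = -42953$ ($V = -7 - 42946 = -42953$)
$F = 11421$ ($F = \left(-81\right) \left(-141\right) = 11421$)
$x = -1758834$ ($x = \left(-154\right) 11421 = -1758834$)
$V - x = -42953 - -1758834 = -42953 + 1758834 = 1715881$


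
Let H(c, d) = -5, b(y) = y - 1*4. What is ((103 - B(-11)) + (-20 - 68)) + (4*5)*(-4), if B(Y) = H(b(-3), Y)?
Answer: -60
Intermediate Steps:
b(y) = -4 + y (b(y) = y - 4 = -4 + y)
B(Y) = -5
((103 - B(-11)) + (-20 - 68)) + (4*5)*(-4) = ((103 - 1*(-5)) + (-20 - 68)) + (4*5)*(-4) = ((103 + 5) - 88) + 20*(-4) = (108 - 88) - 80 = 20 - 80 = -60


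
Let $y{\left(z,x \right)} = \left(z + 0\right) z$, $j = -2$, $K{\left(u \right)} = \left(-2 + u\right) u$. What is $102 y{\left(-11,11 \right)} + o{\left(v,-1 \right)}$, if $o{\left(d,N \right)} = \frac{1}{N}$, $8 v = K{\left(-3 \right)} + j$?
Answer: $12341$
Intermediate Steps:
$K{\left(u \right)} = u \left(-2 + u\right)$
$y{\left(z,x \right)} = z^{2}$ ($y{\left(z,x \right)} = z z = z^{2}$)
$v = \frac{13}{8}$ ($v = \frac{- 3 \left(-2 - 3\right) - 2}{8} = \frac{\left(-3\right) \left(-5\right) - 2}{8} = \frac{15 - 2}{8} = \frac{1}{8} \cdot 13 = \frac{13}{8} \approx 1.625$)
$102 y{\left(-11,11 \right)} + o{\left(v,-1 \right)} = 102 \left(-11\right)^{2} + \frac{1}{-1} = 102 \cdot 121 - 1 = 12342 - 1 = 12341$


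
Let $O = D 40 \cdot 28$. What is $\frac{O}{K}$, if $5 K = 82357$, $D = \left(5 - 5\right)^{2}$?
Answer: $0$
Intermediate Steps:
$D = 0$ ($D = 0^{2} = 0$)
$O = 0$ ($O = 0 \cdot 40 \cdot 28 = 0 \cdot 28 = 0$)
$K = \frac{82357}{5}$ ($K = \frac{1}{5} \cdot 82357 = \frac{82357}{5} \approx 16471.0$)
$\frac{O}{K} = \frac{0}{\frac{82357}{5}} = 0 \cdot \frac{5}{82357} = 0$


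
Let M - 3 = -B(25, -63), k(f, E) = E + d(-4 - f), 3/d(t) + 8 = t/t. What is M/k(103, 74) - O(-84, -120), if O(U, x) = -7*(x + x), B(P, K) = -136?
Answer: -864227/515 ≈ -1678.1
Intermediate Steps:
d(t) = -3/7 (d(t) = 3/(-8 + t/t) = 3/(-8 + 1) = 3/(-7) = 3*(-⅐) = -3/7)
k(f, E) = -3/7 + E (k(f, E) = E - 3/7 = -3/7 + E)
O(U, x) = -14*x
M = 139 (M = 3 - 1*(-136) = 3 + 136 = 139)
M/k(103, 74) - O(-84, -120) = 139/(-3/7 + 74) - (-14)*(-120) = 139/(515/7) - 1*1680 = 139*(7/515) - 1680 = 973/515 - 1680 = -864227/515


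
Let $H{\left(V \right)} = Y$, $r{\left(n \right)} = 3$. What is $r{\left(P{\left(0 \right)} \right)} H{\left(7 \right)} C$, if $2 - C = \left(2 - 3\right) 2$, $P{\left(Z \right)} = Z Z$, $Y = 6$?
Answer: $72$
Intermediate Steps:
$P{\left(Z \right)} = Z^{2}$
$H{\left(V \right)} = 6$
$C = 4$ ($C = 2 - \left(2 - 3\right) 2 = 2 - \left(-1\right) 2 = 2 - -2 = 2 + 2 = 4$)
$r{\left(P{\left(0 \right)} \right)} H{\left(7 \right)} C = 3 \cdot 6 \cdot 4 = 18 \cdot 4 = 72$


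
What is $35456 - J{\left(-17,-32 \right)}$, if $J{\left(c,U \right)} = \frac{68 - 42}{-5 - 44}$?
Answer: $\frac{1737370}{49} \approx 35457.0$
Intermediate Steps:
$J{\left(c,U \right)} = - \frac{26}{49}$ ($J{\left(c,U \right)} = \frac{26}{-49} = 26 \left(- \frac{1}{49}\right) = - \frac{26}{49}$)
$35456 - J{\left(-17,-32 \right)} = 35456 - - \frac{26}{49} = 35456 + \frac{26}{49} = \frac{1737370}{49}$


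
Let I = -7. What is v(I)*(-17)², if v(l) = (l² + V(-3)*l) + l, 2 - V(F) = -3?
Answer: 2023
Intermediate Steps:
V(F) = 5 (V(F) = 2 - 1*(-3) = 2 + 3 = 5)
v(l) = l² + 6*l (v(l) = (l² + 5*l) + l = l² + 6*l)
v(I)*(-17)² = -7*(6 - 7)*(-17)² = -7*(-1)*289 = 7*289 = 2023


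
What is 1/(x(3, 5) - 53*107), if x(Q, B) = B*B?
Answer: -1/5646 ≈ -0.00017712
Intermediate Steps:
x(Q, B) = B**2
1/(x(3, 5) - 53*107) = 1/(5**2 - 53*107) = 1/(25 - 5671) = 1/(-5646) = -1/5646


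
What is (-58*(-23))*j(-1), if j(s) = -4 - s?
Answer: -4002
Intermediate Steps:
(-58*(-23))*j(-1) = (-58*(-23))*(-4 - 1*(-1)) = 1334*(-4 + 1) = 1334*(-3) = -4002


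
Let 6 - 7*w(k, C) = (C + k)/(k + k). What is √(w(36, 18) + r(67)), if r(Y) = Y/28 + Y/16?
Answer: √5747/28 ≈ 2.7075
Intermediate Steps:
w(k, C) = 6/7 - (C + k)/(14*k) (w(k, C) = 6/7 - (C + k)/(7*(k + k)) = 6/7 - (C + k)/(7*(2*k)) = 6/7 - (C + k)*1/(2*k)/7 = 6/7 - (C + k)/(14*k))
r(Y) = 11*Y/112 (r(Y) = Y*(1/28) + Y*(1/16) = Y/28 + Y/16 = 11*Y/112)
√(w(36, 18) + r(67)) = √((1/14)*(-1*18 + 11*36)/36 + (11/112)*67) = √((1/14)*(1/36)*(-18 + 396) + 737/112) = √((1/14)*(1/36)*378 + 737/112) = √(¾ + 737/112) = √(821/112) = √5747/28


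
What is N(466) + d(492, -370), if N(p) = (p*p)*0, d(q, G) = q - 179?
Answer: 313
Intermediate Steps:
d(q, G) = -179 + q
N(p) = 0 (N(p) = p**2*0 = 0)
N(466) + d(492, -370) = 0 + (-179 + 492) = 0 + 313 = 313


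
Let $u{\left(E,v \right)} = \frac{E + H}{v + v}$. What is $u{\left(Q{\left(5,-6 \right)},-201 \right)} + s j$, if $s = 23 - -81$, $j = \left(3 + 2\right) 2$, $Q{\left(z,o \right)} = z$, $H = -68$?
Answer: $\frac{139381}{134} \approx 1040.2$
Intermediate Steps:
$u{\left(E,v \right)} = \frac{-68 + E}{2 v}$ ($u{\left(E,v \right)} = \frac{E - 68}{v + v} = \frac{-68 + E}{2 v}$)
$j = 10$ ($j = 5 \cdot 2 = 10$)
$s = 104$ ($s = 23 + 81 = 104$)
$u{\left(Q{\left(5,-6 \right)},-201 \right)} + s j = \frac{-68 + 5}{2 \left(-201\right)} + 104 \cdot 10 = \frac{1}{2} \left(- \frac{1}{201}\right) \left(-63\right) + 1040 = \frac{21}{134} + 1040 = \frac{139381}{134}$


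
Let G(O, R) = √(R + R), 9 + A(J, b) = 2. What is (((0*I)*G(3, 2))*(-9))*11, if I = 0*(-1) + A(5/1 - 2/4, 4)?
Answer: 0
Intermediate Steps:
A(J, b) = -7 (A(J, b) = -9 + 2 = -7)
G(O, R) = √2*√R (G(O, R) = √(2*R) = √2*√R)
I = -7 (I = 0*(-1) - 7 = 0 - 7 = -7)
(((0*I)*G(3, 2))*(-9))*11 = (((0*(-7))*(√2*√2))*(-9))*11 = ((0*2)*(-9))*11 = (0*(-9))*11 = 0*11 = 0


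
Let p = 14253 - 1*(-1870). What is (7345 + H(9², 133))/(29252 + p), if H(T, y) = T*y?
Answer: 18118/45375 ≈ 0.39929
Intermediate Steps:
p = 16123 (p = 14253 + 1870 = 16123)
(7345 + H(9², 133))/(29252 + p) = (7345 + 9²*133)/(29252 + 16123) = (7345 + 81*133)/45375 = (7345 + 10773)*(1/45375) = 18118*(1/45375) = 18118/45375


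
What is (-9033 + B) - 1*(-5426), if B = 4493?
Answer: 886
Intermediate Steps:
(-9033 + B) - 1*(-5426) = (-9033 + 4493) - 1*(-5426) = -4540 + 5426 = 886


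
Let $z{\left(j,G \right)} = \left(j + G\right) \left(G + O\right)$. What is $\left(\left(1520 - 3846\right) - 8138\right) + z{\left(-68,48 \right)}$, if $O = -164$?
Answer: $-8144$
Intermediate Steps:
$z{\left(j,G \right)} = \left(-164 + G\right) \left(G + j\right)$ ($z{\left(j,G \right)} = \left(j + G\right) \left(G - 164\right) = \left(G + j\right) \left(-164 + G\right) = \left(-164 + G\right) \left(G + j\right)$)
$\left(\left(1520 - 3846\right) - 8138\right) + z{\left(-68,48 \right)} = \left(\left(1520 - 3846\right) - 8138\right) + \left(48^{2} - 7872 - -11152 + 48 \left(-68\right)\right) = \left(-2326 - 8138\right) + \left(2304 - 7872 + 11152 - 3264\right) = -10464 + 2320 = -8144$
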